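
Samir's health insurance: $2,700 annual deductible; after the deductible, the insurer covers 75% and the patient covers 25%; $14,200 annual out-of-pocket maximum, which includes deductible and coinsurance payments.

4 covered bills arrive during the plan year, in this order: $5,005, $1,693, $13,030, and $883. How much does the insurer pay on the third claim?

#1 ($5,005): $2,700 to deductible, leaving $2,305; patient's 25% is $576.25. Cost to patient: $3,276.25. OOP to date $3,276.25. Plan pays $5,005 − $3,276.25 = $1,728.75.
#2 ($1,693): deductible met; 25% of $1,693 = $423.25. Patient pays $423.25; OOP now $3,699.50. Insurer: $1,693 − $423.25 = $1,269.75.
#3 ($13,030): 25% coinsurance on $13,030 = $3,257.50. Cost to patient: $3,257.50. OOP to date $6,957. Insurer: $13,030 − $3,257.50 = $9,772.50.

$9,772.50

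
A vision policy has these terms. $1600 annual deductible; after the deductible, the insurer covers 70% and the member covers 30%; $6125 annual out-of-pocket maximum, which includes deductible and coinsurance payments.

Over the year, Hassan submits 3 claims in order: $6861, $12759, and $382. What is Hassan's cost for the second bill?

$2946.70

Claim 1 — $6861: $1600 to deductible, leaving $5261; 30% of $5261 = $1578.30. Cost to member: $3178.30. OOP to date $3178.30.
Claim 2 — $12759: deductible met; 30% of $12759 = $3827.70. Adding that to $3178.30 gives $7006, past the $6125 cap; member pays only $6125 − $3178.30 = $2946.70.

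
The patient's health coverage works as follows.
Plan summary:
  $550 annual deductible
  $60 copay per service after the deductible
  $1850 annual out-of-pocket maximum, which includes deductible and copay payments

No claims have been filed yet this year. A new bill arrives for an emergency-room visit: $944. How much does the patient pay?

$610

Deductible not yet touched, so the first $550 of the bill goes to the deductible.
After the $550 deductible portion, $944 − $550 = $394 is subject to the copay.
Copay on this service: $60.
Patient responsibility before any cap: $550 + $60 = $610.
Total out-of-pocket so far would be $0 + $610 = $610, below the $1850 cap — no reduction.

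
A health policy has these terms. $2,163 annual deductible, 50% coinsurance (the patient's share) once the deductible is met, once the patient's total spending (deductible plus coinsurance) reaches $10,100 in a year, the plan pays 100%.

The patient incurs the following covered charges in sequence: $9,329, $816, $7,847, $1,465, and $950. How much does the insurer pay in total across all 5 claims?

#1 ($9,329): deductible takes $2,163, $7,166 remains; coinsurance $7,166 × 50% = $3,583. Patient owes $5,746 (running OOP $5,746). Insurer: $9,329 − $5,746 = $3,583.
#2 ($816): deductible already satisfied, so patient's share is 50% × $816 = $408. Patient owes $408 (running OOP $6,154). Plan pays $816 − $408 = $408.
#3 ($7,847): deductible met; 50% of $7,847 = $3,923.50. Cost to patient: $3,923.50. OOP to date $10,077.50. Insurer: $7,847 − $3,923.50 = $3,923.50.
#4 ($1,465): 50% coinsurance on $1,465 = $732.50. That would push OOP to $10,810, over the $10,100 cap, so patient pays $10,100 − $10,077.50 = $22.50. Plan pays $1,465 − $22.50 = $1,442.50.
#5 ($950): deductible already satisfied, so patient's share is 50% × $950 = $475. Adding that to $10,100 gives $10,575, past the $10,100 cap; patient pays only $10,100 − $10,100 = $0. Plan pays $950 − $0 = $950.
Insurer total = bills − patient's total = $20,407 − $10,100 = $10,307.

$10,307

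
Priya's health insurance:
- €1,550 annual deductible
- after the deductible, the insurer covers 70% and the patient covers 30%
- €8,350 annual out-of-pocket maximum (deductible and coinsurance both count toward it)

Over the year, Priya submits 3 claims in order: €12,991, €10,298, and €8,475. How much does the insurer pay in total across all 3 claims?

Claim 1 (€12,991): €1,550 to deductible, leaving €11,441; patient's 30% is €3,432.30. Patient owes €4,982.30 (running OOP €4,982.30). Plan pays €12,991 − €4,982.30 = €8,008.70.
Claim 2 (€10,298): deductible already satisfied, so patient's share is 30% × €10,298 = €3,089.40. Patient pays €3,089.40; OOP now €8,071.70. Insurer: €10,298 − €3,089.40 = €7,208.60.
Claim 3 (€8,475): 30% coinsurance on €8,475 = €2,542.50. Adding that to €8,071.70 gives €10,614.20, past the €8,350 cap; patient pays only €8,350 − €8,071.70 = €278.30. Insurer: €8,475 − €278.30 = €8,196.70.
Insurer total = bills − patient's total = €31,764 − €8,350 = €23,414.

€23,414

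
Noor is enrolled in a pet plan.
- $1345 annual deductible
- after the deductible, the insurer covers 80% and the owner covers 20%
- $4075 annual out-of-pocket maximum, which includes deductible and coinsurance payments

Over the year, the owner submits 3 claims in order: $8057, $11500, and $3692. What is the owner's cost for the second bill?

#1 ($8057): $1345 to deductible, leaving $6712; 20% of $6712 = $1342.40. Owner pays $2687.40; OOP now $2687.40.
#2 ($11500): deductible already satisfied, so owner's share is 20% × $11500 = $2300. That would push OOP to $4987.40, over the $4075 cap, so owner pays $4075 − $2687.40 = $1387.60.

$1387.60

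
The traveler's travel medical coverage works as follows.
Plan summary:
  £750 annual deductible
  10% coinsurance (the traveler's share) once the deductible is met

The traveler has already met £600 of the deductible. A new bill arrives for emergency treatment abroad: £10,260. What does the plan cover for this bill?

£9,099

Deductible still to meet: £750 − £600 = £150.
The remaining £10,110 (= £10,260 − £150) moves to coinsurance.
10% of £10,110 = £1,011 falls to the traveler.
So the traveler owes £150 + £1,011 = £1,161.
The plan picks up £10,260 − £1,161 = £9,099.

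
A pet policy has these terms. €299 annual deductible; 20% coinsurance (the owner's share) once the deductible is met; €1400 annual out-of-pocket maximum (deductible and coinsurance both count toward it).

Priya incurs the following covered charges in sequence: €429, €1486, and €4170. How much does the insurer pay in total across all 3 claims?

€4685

Bill 1, €429: deductible takes €299, €130 remains; coinsurance €130 × 20% = €26. Cost to owner: €325. OOP to date €325. Insurer: €429 − €325 = €104.
Bill 2, €1486: deductible met; 20% of €1486 = €297.20. Cost to owner: €297.20. OOP to date €622.20. Insurer: €1486 − €297.20 = €1188.80.
Bill 3, €4170: 20% coinsurance on €4170 = €834. That would push OOP to €1456.20, over the €1400 cap, so owner pays €1400 − €622.20 = €777.80. Insurer: €4170 − €777.80 = €3392.20.
Insurer total = bills − owner's total = €6085 − €1400 = €4685.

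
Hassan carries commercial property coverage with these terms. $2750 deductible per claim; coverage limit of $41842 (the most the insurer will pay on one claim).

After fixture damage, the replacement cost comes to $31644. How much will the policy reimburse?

Less the $2750 deductible: $31644 − $2750 = $28894.
That's under the $41842 cap, so the insurer reimburses the full $28894.

$28894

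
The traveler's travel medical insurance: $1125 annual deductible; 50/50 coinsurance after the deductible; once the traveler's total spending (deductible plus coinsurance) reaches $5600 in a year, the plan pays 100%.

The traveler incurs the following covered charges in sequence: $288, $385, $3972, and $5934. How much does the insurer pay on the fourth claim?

$3219

Claim 1 ($288): fully absorbed by the deductible. Cost to traveler: $288. OOP to date $288. Insurer: $288 − $288 = $0.
Claim 2 ($385): fully absorbed by the deductible. Traveler owes $385 (running OOP $673). Insurer: $385 − $385 = $0.
Claim 3 ($3972): deductible takes $452, $3520 remains; coinsurance $3520 × 50% = $1760. Cost to traveler: $2212. OOP to date $2885. Plan pays $3972 − $2212 = $1760.
Claim 4 ($5934): deductible already satisfied, so traveler's share is 50% × $5934 = $2967. That would push OOP to $5852, over the $5600 cap, so traveler pays $5600 − $2885 = $2715. Plan pays $5934 − $2715 = $3219.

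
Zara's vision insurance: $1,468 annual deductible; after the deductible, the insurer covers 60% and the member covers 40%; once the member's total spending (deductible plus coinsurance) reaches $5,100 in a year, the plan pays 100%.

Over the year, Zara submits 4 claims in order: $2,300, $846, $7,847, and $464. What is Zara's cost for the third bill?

$2,960.80

#1 ($2,300): $1,468 to deductible, leaving $832; coinsurance $832 × 40% = $332.80. Member pays $1,800.80; OOP now $1,800.80.
#2 ($846): deductible already satisfied, so member's share is 40% × $846 = $338.40. Member pays $338.40; OOP now $2,139.20.
#3 ($7,847): 40% coinsurance on $7,847 = $3,138.80. That would push OOP to $5,278, over the $5,100 cap, so member pays $5,100 − $2,139.20 = $2,960.80.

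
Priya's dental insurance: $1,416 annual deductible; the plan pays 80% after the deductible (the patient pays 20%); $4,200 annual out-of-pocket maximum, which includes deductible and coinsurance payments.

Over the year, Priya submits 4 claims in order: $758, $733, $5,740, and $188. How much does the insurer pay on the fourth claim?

$150.40

Claim 1 — $758: fully absorbed by the deductible. Patient owes $758 (running OOP $758). Plan pays $758 − $758 = $0.
Claim 2 — $733: $658 to deductible, leaving $75; coinsurance $75 × 20% = $15. Patient owes $673 (running OOP $1,431). Plan pays $733 − $673 = $60.
Claim 3 — $5,740: deductible already satisfied, so patient's share is 20% × $5,740 = $1,148. Cost to patient: $1,148. OOP to date $2,579. Insurer: $5,740 − $1,148 = $4,592.
Claim 4 — $188: deductible met; 20% of $188 = $37.60. Patient owes $37.60 (running OOP $2,616.60). Insurer: $188 − $37.60 = $150.40.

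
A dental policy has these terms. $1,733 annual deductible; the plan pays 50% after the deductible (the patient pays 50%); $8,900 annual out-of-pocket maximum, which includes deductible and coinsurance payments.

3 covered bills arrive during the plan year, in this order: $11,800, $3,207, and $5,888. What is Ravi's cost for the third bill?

Claim 1 ($11,800): deductible takes $1,733, $10,067 remains; patient's 50% is $5,033.50. Cost to patient: $6,766.50. OOP to date $6,766.50.
Claim 2 ($3,207): deductible met; 50% of $3,207 = $1,603.50. Cost to patient: $1,603.50. OOP to date $8,370.
Claim 3 ($5,888): 50% coinsurance on $5,888 = $2,944. Adding that to $8,370 gives $11,314, past the $8,900 cap; patient pays only $8,900 − $8,370 = $530.

$530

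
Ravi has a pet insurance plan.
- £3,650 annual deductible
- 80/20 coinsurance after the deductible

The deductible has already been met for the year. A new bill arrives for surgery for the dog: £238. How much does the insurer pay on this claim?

The deductible is already satisfied, so the full bill goes to coinsurance.
20% of £238 = £47.60 falls to the owner.
Insurer pays the balance: £238 − £47.60 = £190.40.

£190.40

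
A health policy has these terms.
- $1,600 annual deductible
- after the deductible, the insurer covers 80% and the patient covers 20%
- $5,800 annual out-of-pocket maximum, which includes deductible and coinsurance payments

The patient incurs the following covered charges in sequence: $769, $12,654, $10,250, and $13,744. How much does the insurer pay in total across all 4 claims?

$31,617

Bill 1, $769: all of it applies to the deductible. Cost to patient: $769. OOP to date $769. Insurer: $769 − $769 = $0.
Bill 2, $12,654: deductible takes $831, $11,823 remains; patient's 20% is $2,364.60. Patient pays $3,195.60; OOP now $3,964.60. Plan pays $12,654 − $3,195.60 = $9,458.40.
Bill 3, $10,250: 20% coinsurance on $10,250 = $2,050. OOP would hit $6,014.60 > $5,800, so the cap limits the patient to $5,800 − $3,964.60 = $1,835.40. Insurer: $10,250 − $1,835.40 = $8,414.60.
Bill 4, $13,744: deductible already satisfied, so patient's share is 20% × $13,744 = $2,748.80. Adding that to $5,800 gives $8,548.80, past the $5,800 cap; patient pays only $5,800 − $5,800 = $0. Plan pays $13,744 − $0 = $13,744.
Insurer total = bills − patient's total = $37,417 − $5,800 = $31,617.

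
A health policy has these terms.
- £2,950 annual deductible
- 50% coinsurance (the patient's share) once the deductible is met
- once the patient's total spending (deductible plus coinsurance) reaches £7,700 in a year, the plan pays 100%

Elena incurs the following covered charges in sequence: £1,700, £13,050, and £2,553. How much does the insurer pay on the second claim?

£7,050

Claim 1 — £1,700: all of it applies to the deductible. Patient pays £1,700; OOP now £1,700. Insurer: £1,700 − £1,700 = £0.
Claim 2 — £13,050: £1,250 finishes the deductible; £11,800 goes to coinsurance; 50% of £11,800 = £5,900. Deductible plus coinsurance: £1,250 + £5,900 = £7,150. Adding that to £1,700 gives £8,850, past the £7,700 cap; patient pays only £7,700 − £1,700 = £6,000. Plan pays £13,050 − £6,000 = £7,050.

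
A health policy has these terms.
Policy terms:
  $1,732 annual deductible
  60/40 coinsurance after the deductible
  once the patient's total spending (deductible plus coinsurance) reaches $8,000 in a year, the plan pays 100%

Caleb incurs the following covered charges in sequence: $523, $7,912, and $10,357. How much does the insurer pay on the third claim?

#1 ($523): entire amount goes to the deductible. Patient pays $523; OOP now $523. Plan pays $523 − $523 = $0.
#2 ($7,912): deductible takes $1,209, $6,703 remains; patient's 40% is $2,681.20. Cost to patient: $3,890.20. OOP to date $4,413.20. Plan pays $7,912 − $3,890.20 = $4,021.80.
#3 ($10,357): deductible met; 40% of $10,357 = $4,142.80. That would push OOP to $8,556, over the $8,000 cap, so patient pays $8,000 − $4,413.20 = $3,586.80. Plan pays $10,357 − $3,586.80 = $6,770.20.

$6,770.20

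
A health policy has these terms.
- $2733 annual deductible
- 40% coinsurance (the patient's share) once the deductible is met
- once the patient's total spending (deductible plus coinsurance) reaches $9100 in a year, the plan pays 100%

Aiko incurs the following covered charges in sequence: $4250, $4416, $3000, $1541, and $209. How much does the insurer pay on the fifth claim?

$125.40

Claim 1 — $4250: deductible takes $2733, $1517 remains; coinsurance $1517 × 40% = $606.80. Cost to patient: $3339.80. OOP to date $3339.80. Plan pays $4250 − $3339.80 = $910.20.
Claim 2 — $4416: deductible met; 40% of $4416 = $1766.40. Cost to patient: $1766.40. OOP to date $5106.20. Insurer: $4416 − $1766.40 = $2649.60.
Claim 3 — $3000: deductible already satisfied, so patient's share is 40% × $3000 = $1200. Patient owes $1200 (running OOP $6306.20). Plan pays $3000 − $1200 = $1800.
Claim 4 — $1541: 40% coinsurance on $1541 = $616.40. Patient pays $616.40; OOP now $6922.60. Insurer: $1541 − $616.40 = $924.60.
Claim 5 — $209: deductible met; 40% of $209 = $83.60. Patient owes $83.60 (running OOP $7006.20). Insurer: $209 − $83.60 = $125.40.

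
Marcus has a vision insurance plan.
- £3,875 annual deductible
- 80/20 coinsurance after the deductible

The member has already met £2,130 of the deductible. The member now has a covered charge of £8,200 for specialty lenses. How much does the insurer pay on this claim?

£5,164

Remaining deductible: £3,875 − £2,130 = £1,745.
That leaves £8,200 − £1,745 = £6,455 for coinsurance.
20% of £6,455 = £1,291 falls to the member.
Member responsibility: £1,745 + £1,291 = £3,036.
The plan picks up £8,200 − £3,036 = £5,164.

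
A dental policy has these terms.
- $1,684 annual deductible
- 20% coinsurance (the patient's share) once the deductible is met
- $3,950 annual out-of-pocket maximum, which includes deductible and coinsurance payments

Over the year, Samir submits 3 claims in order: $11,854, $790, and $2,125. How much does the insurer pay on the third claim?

Claim 1 ($11,854): deductible takes $1,684, $10,170 remains; coinsurance $10,170 × 20% = $2,034. Patient owes $3,718 (running OOP $3,718). Plan pays $11,854 − $3,718 = $8,136.
Claim 2 ($790): deductible met; 20% of $790 = $158. Cost to patient: $158. OOP to date $3,876. Plan pays $790 − $158 = $632.
Claim 3 ($2,125): deductible already satisfied, so patient's share is 20% × $2,125 = $425. That would push OOP to $4,301, over the $3,950 cap, so patient pays $3,950 − $3,876 = $74. Insurer: $2,125 − $74 = $2,051.

$2,051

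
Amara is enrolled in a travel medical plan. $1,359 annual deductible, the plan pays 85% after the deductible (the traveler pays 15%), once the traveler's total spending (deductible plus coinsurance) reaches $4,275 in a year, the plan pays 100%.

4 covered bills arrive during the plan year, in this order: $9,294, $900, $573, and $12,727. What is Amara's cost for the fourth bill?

#1 ($9,294): $1,359 finishes the deductible; $7,935 goes to coinsurance; coinsurance $7,935 × 15% = $1,190.25. Traveler pays $2,549.25; OOP now $2,549.25.
#2 ($900): 15% coinsurance on $900 = $135. Traveler owes $135 (running OOP $2,684.25).
#3 ($573): deductible met; 15% of $573 = $85.95. Cost to traveler: $85.95. OOP to date $2,770.20.
#4 ($12,727): deductible already satisfied, so traveler's share is 15% × $12,727 = $1,909.05. That would push OOP to $4,679.25, over the $4,275 cap, so traveler pays $4,275 − $2,770.20 = $1,504.80.

$1,504.80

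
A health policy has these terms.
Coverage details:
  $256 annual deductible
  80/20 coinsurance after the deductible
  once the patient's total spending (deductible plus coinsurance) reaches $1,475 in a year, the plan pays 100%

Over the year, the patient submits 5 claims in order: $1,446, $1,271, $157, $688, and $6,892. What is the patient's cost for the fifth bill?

Bill 1, $1,446: $256 to deductible, leaving $1,190; coinsurance $1,190 × 20% = $238. Cost to patient: $494. OOP to date $494.
Bill 2, $1,271: 20% coinsurance on $1,271 = $254.20. Cost to patient: $254.20. OOP to date $748.20.
Bill 3, $157: deductible met; 20% of $157 = $31.40. Cost to patient: $31.40. OOP to date $779.60.
Bill 4, $688: deductible already satisfied, so patient's share is 20% × $688 = $137.60. Cost to patient: $137.60. OOP to date $917.20.
Bill 5, $6,892: deductible already satisfied, so patient's share is 20% × $6,892 = $1,378.40. That would push OOP to $2,295.60, over the $1,475 cap, so patient pays $1,475 − $917.20 = $557.80.

$557.80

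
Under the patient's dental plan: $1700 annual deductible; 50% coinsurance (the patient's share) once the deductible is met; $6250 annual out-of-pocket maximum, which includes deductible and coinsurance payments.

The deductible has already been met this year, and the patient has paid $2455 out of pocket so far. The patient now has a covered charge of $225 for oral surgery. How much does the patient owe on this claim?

The deductible is already satisfied, so the full bill goes to coinsurance.
50% of $225 = $112.50 falls to the patient.
Year-to-date out-of-pocket becomes $2455 + $112.50 = $2567.50, still under the $6250 maximum, so no cap applies.

$112.50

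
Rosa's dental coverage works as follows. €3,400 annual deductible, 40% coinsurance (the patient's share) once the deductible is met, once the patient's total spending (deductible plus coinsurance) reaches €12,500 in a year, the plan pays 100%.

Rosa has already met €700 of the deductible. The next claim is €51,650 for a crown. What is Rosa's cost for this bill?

€11,800

Deductible still to meet: €3,400 − €700 = €2,700.
After the €2,700 deductible portion, €51,650 − €2,700 = €48,950 is subject to coinsurance.
Coinsurance: €48,950 × 40% = €19,580.
So the patient owes €2,700 + €19,580 = €22,280 before any cap.
Year-to-date out-of-pocket would reach €700 + €22,280 = €22,980, above the €12,500 maximum, so the patient pays only €12,500 − €700 = €11,800.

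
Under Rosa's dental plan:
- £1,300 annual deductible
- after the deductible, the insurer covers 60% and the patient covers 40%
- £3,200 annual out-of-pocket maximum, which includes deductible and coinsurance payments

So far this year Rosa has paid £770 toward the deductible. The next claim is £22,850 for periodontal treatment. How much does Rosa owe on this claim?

£2,430

Remaining deductible: £1,300 − £770 = £530.
That leaves £22,850 − £530 = £22,320 for coinsurance.
Patient's 40% share of £22,320 is £8,928.
That puts the patient's cost at £530 + £8,928 = £9,458 before any cap.
Year-to-date out-of-pocket would reach £770 + £9,458 = £10,228, above the £3,200 maximum, so the patient pays only £3,200 − £770 = £2,430.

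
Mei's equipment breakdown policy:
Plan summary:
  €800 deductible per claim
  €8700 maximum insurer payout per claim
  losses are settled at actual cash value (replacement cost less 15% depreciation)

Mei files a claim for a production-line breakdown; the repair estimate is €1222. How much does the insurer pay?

€238.70

Actual cash value after 15% depreciation: €1222 × 85% = €1038.70.
Subtract the deductible: €1038.70 − €800 = €238.70.
€238.70 is within the €8700 limit, so the insurer pays €238.70.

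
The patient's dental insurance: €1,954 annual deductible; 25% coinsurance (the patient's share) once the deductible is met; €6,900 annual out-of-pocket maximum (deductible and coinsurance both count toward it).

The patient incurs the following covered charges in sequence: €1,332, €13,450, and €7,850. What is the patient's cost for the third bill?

€1,739

Claim 1 (€1,332): all of it applies to the deductible. Patient pays €1,332; OOP now €1,332.
Claim 2 (€13,450): €622 to deductible, leaving €12,828; patient's 25% is €3,207. Patient pays €3,829; OOP now €5,161.
Claim 3 (€7,850): deductible met; 25% of €7,850 = €1,962.50. OOP would hit €7,123.50 > €6,900, so the cap limits the patient to €6,900 − €5,161 = €1,739.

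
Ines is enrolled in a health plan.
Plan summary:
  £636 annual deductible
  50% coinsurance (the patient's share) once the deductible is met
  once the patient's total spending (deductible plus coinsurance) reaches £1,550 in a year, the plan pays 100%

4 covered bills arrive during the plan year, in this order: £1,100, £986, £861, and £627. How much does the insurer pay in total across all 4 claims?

Bill 1, £1,100: £636 to deductible, leaving £464; patient's 50% is £232. Cost to patient: £868. OOP to date £868. Insurer: £1,100 − £868 = £232.
Bill 2, £986: deductible met; 50% of £986 = £493. Cost to patient: £493. OOP to date £1,361. Insurer: £986 − £493 = £493.
Bill 3, £861: deductible already satisfied, so patient's share is 50% × £861 = £430.50. Adding that to £1,361 gives £1,791.50, past the £1,550 cap; patient pays only £1,550 − £1,361 = £189. Plan pays £861 − £189 = £672.
Bill 4, £627: deductible met; 50% of £627 = £313.50. Adding that to £1,550 gives £1,863.50, past the £1,550 cap; patient pays only £1,550 − £1,550 = £0. Plan pays £627 − £0 = £627.
Insurer total: £232 + £493 + £672 + £627 = £2,024.

£2,024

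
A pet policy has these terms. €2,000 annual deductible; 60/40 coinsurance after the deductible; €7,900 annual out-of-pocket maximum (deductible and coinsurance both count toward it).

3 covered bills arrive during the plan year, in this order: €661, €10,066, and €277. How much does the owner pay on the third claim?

€110.80

#1 (€661): entire amount goes to the deductible. Owner pays €661; OOP now €661.
#2 (€10,066): €1,339 finishes the deductible; €8,727 goes to coinsurance; 40% of €8,727 = €3,490.80. Owner owes €4,829.80 (running OOP €5,490.80).
#3 (€277): 40% coinsurance on €277 = €110.80. Cost to owner: €110.80. OOP to date €5,601.60.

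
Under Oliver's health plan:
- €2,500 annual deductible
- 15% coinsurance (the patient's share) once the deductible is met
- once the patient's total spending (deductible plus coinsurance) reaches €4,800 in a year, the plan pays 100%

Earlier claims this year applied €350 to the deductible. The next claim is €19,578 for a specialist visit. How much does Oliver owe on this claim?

€4,450

€350 of the €2,500 deductible is already met, leaving €2,150.
The remaining €17,428 (= €19,578 − €2,150) moves to coinsurance.
Patient's 15% share of €17,428 is €2,614.20.
Patient responsibility before any cap: €2,150 + €2,614.20 = €4,764.20.
Year-to-date out-of-pocket would reach €350 + €4,764.20 = €5,114.20, above the €4,800 maximum, so the patient pays only €4,800 − €350 = €4,450.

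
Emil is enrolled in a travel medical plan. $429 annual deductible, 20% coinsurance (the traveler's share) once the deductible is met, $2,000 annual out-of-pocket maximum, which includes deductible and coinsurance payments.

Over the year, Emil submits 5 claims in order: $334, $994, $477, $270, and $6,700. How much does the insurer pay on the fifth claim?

Bill 1, $334: entire amount goes to the deductible. Traveler owes $334 (running OOP $334). Insurer: $334 − $334 = $0.
Bill 2, $994: $95 finishes the deductible; $899 goes to coinsurance; traveler's 20% is $179.80. Cost to traveler: $274.80. OOP to date $608.80. Plan pays $994 − $274.80 = $719.20.
Bill 3, $477: 20% coinsurance on $477 = $95.40. Traveler owes $95.40 (running OOP $704.20). Insurer: $477 − $95.40 = $381.60.
Bill 4, $270: 20% coinsurance on $270 = $54. Cost to traveler: $54. OOP to date $758.20. Insurer: $270 − $54 = $216.
Bill 5, $6,700: deductible already satisfied, so traveler's share is 20% × $6,700 = $1,340. That would push OOP to $2,098.20, over the $2,000 cap, so traveler pays $2,000 − $758.20 = $1,241.80. Insurer: $6,700 − $1,241.80 = $5,458.20.

$5,458.20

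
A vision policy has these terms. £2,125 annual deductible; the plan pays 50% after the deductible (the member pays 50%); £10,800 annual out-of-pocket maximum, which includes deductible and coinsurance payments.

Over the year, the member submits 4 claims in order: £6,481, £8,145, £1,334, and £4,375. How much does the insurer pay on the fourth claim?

Claim 1 (£6,481): £2,125 to deductible, leaving £4,356; 50% of £4,356 = £2,178. Member owes £4,303 (running OOP £4,303). Plan pays £6,481 − £4,303 = £2,178.
Claim 2 (£8,145): deductible met; 50% of £8,145 = £4,072.50. Cost to member: £4,072.50. OOP to date £8,375.50. Plan pays £8,145 − £4,072.50 = £4,072.50.
Claim 3 (£1,334): 50% coinsurance on £1,334 = £667. Member pays £667; OOP now £9,042.50. Insurer: £1,334 − £667 = £667.
Claim 4 (£4,375): deductible met; 50% of £4,375 = £2,187.50. That would push OOP to £11,230, over the £10,800 cap, so member pays £10,800 − £9,042.50 = £1,757.50. Insurer: £4,375 − £1,757.50 = £2,617.50.

£2,617.50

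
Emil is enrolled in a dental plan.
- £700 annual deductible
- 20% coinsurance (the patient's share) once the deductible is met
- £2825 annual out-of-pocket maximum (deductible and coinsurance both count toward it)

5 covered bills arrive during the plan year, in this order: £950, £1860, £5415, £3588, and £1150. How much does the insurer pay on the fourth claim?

£2968

Bill 1, £950: £700 to deductible, leaving £250; 20% of £250 = £50. Patient owes £750 (running OOP £750). Insurer: £950 − £750 = £200.
Bill 2, £1860: 20% coinsurance on £1860 = £372. Cost to patient: £372. OOP to date £1122. Plan pays £1860 − £372 = £1488.
Bill 3, £5415: deductible met; 20% of £5415 = £1083. Patient owes £1083 (running OOP £2205). Plan pays £5415 − £1083 = £4332.
Bill 4, £3588: deductible met; 20% of £3588 = £717.60. OOP would hit £2922.60 > £2825, so the cap limits the patient to £2825 − £2205 = £620. Plan pays £3588 − £620 = £2968.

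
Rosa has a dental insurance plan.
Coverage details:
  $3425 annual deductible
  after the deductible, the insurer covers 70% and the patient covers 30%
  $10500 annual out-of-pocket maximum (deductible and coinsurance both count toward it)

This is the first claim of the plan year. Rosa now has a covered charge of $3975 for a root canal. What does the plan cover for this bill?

Nothing has been paid toward the $3425 deductible, so the first $3425 of this charge is applied there.
The remaining $550 (= $3975 − $3425) moves to coinsurance.
Patient's 30% share of $550 is $165.
Patient responsibility before any cap: $3425 + $165 = $3590.
Total out-of-pocket so far would be $0 + $3590 = $3590, below the $10500 cap — no reduction.
The plan picks up $3975 − $3590 = $385.

$385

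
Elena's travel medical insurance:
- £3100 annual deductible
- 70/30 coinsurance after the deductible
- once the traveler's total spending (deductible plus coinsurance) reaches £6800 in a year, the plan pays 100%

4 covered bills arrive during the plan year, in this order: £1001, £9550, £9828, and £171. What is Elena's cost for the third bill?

#1 (£1001): all of it applies to the deductible. Traveler pays £1001; OOP now £1001.
#2 (£9550): £2099 finishes the deductible; £7451 goes to coinsurance; 30% of £7451 = £2235.30. Traveler owes £4334.30 (running OOP £5335.30).
#3 (£9828): deductible already satisfied, so traveler's share is 30% × £9828 = £2948.40. OOP would hit £8283.70 > £6800, so the cap limits the traveler to £6800 − £5335.30 = £1464.70.

£1464.70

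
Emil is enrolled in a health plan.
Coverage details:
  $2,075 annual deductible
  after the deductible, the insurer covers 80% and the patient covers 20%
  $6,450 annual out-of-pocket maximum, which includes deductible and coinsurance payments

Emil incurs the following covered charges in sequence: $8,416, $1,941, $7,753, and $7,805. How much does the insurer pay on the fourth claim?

Claim 1 — $8,416: $2,075 finishes the deductible; $6,341 goes to coinsurance; coinsurance $6,341 × 20% = $1,268.20. Patient pays $3,343.20; OOP now $3,343.20. Insurer: $8,416 − $3,343.20 = $5,072.80.
Claim 2 — $1,941: 20% coinsurance on $1,941 = $388.20. Patient pays $388.20; OOP now $3,731.40. Plan pays $1,941 − $388.20 = $1,552.80.
Claim 3 — $7,753: 20% coinsurance on $7,753 = $1,550.60. Cost to patient: $1,550.60. OOP to date $5,282. Plan pays $7,753 − $1,550.60 = $6,202.40.
Claim 4 — $7,805: 20% coinsurance on $7,805 = $1,561. OOP would hit $6,843 > $6,450, so the cap limits the patient to $6,450 − $5,282 = $1,168. Insurer: $7,805 − $1,168 = $6,637.

$6,637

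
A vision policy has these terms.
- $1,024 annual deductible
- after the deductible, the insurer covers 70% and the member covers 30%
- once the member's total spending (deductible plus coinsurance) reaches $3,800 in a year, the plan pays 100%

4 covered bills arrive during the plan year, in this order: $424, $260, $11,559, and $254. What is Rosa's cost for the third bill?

$3,116

Bill 1, $424: entire amount goes to the deductible. Member owes $424 (running OOP $424).
Bill 2, $260: fully absorbed by the deductible. Cost to member: $260. OOP to date $684.
Bill 3, $11,559: $340 to deductible, leaving $11,219; coinsurance $11,219 × 30% = $3,365.70. Together that's $340 + $3,365.70 = $3,705.70. That would push OOP to $4,389.70, over the $3,800 cap, so member pays $3,800 − $684 = $3,116.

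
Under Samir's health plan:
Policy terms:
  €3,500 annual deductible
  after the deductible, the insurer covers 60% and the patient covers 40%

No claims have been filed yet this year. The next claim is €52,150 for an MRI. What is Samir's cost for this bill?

€22,960

Deductible not yet touched, so the first €3,500 of the bill goes to the deductible.
After the €3,500 deductible portion, €52,150 − €3,500 = €48,650 is subject to coinsurance.
Coinsurance: €48,650 × 40% = €19,460.
That puts the patient's cost at €3,500 + €19,460 = €22,960.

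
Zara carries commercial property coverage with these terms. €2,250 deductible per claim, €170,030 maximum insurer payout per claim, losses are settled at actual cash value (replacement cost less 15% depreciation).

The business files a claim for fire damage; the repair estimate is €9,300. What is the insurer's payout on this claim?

€5,655

Depreciate 15%: the covered value is €9,300 × 0.85 = €7,905.
Subtract the deductible: €7,905 − €2,250 = €5,655.
€5,655 is within the €170,030 limit, so the insurer pays €5,655.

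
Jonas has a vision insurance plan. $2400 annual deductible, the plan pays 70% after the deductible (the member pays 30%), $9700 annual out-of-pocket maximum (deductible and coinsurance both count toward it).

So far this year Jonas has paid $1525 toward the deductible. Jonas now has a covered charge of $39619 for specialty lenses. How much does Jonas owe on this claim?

$1525 of the $2400 deductible is already met, leaving $875.
After the $875 deductible portion, $39619 − $875 = $38744 is subject to coinsurance.
Coinsurance: $38744 × 30% = $11623.20.
That puts the member's cost at $875 + $11623.20 = $12498.20 before any cap.
Year-to-date out-of-pocket would reach $1525 + $12498.20 = $14023.20, above the $9700 maximum, so the member pays only $9700 − $1525 = $8175.

$8175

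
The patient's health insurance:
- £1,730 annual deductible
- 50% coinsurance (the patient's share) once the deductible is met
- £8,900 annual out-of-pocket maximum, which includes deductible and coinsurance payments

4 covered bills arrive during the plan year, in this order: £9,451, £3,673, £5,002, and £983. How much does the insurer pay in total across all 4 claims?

Bill 1, £9,451: £1,730 to deductible, leaving £7,721; 50% of £7,721 = £3,860.50. Cost to patient: £5,590.50. OOP to date £5,590.50. Plan pays £9,451 − £5,590.50 = £3,860.50.
Bill 2, £3,673: 50% coinsurance on £3,673 = £1,836.50. Cost to patient: £1,836.50. OOP to date £7,427. Plan pays £3,673 − £1,836.50 = £1,836.50.
Bill 3, £5,002: deductible already satisfied, so patient's share is 50% × £5,002 = £2,501. OOP would hit £9,928 > £8,900, so the cap limits the patient to £8,900 − £7,427 = £1,473. Plan pays £5,002 − £1,473 = £3,529.
Bill 4, £983: deductible already satisfied, so patient's share is 50% × £983 = £491.50. Adding that to £8,900 gives £9,391.50, past the £8,900 cap; patient pays only £8,900 − £8,900 = £0. Plan pays £983 − £0 = £983.
Insurer total = bills − patient's total = £19,109 − £8,900 = £10,209.

£10,209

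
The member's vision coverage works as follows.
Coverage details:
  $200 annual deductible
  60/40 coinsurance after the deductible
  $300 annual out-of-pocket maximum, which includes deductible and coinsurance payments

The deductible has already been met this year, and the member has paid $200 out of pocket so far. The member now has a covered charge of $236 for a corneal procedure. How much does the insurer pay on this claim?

$141.60

With the deductible met, the entire $236 is subject to coinsurance.
Member's 40% share of $236 is $94.40.
Year-to-date out-of-pocket becomes $200 + $94.40 = $294.40, still under the $300 maximum, so no cap applies.
The insurer covers the remainder: $236 − $94.40 = $141.60.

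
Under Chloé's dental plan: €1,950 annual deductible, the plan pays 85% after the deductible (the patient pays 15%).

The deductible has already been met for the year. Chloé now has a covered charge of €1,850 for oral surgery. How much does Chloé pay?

The deductible is already satisfied, so the full bill goes to coinsurance.
15% of €1,850 = €277.50 falls to the patient.

€277.50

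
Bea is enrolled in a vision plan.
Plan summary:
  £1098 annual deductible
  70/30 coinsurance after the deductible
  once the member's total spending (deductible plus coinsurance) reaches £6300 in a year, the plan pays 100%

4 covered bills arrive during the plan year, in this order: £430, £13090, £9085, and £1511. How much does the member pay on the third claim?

Claim 1 — £430: fully absorbed by the deductible. Member owes £430 (running OOP £430).
Claim 2 — £13090: £668 to deductible, leaving £12422; 30% of £12422 = £3726.60. Member owes £4394.60 (running OOP £4824.60).
Claim 3 — £9085: deductible met; 30% of £9085 = £2725.50. OOP would hit £7550.10 > £6300, so the cap limits the member to £6300 − £4824.60 = £1475.40.

£1475.40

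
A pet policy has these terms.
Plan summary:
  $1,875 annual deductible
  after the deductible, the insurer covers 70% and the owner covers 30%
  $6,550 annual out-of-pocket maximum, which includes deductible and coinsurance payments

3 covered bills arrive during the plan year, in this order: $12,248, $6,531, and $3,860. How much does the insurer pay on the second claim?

$4,967.90

#1 ($12,248): deductible takes $1,875, $10,373 remains; owner's 30% is $3,111.90. Cost to owner: $4,986.90. OOP to date $4,986.90. Plan pays $12,248 − $4,986.90 = $7,261.10.
#2 ($6,531): 30% coinsurance on $6,531 = $1,959.30. OOP would hit $6,946.20 > $6,550, so the cap limits the owner to $6,550 − $4,986.90 = $1,563.10. Plan pays $6,531 − $1,563.10 = $4,967.90.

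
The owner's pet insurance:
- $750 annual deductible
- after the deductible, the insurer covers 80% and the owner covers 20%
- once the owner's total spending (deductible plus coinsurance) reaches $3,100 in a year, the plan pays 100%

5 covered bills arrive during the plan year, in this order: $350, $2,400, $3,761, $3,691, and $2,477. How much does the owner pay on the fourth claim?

Bill 1, $350: entire amount goes to the deductible. Owner pays $350; OOP now $350.
Bill 2, $2,400: $400 to deductible, leaving $2,000; coinsurance $2,000 × 20% = $400. Cost to owner: $800. OOP to date $1,150.
Bill 3, $3,761: deductible already satisfied, so owner's share is 20% × $3,761 = $752.20. Owner pays $752.20; OOP now $1,902.20.
Bill 4, $3,691: 20% coinsurance on $3,691 = $738.20. Owner owes $738.20 (running OOP $2,640.40).

$738.20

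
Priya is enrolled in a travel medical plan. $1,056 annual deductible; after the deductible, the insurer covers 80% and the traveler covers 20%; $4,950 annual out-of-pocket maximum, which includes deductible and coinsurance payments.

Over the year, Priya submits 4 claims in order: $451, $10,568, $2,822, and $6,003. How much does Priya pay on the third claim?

Claim 1 ($451): fully absorbed by the deductible. Traveler pays $451; OOP now $451.
Claim 2 ($10,568): $605 to deductible, leaving $9,963; 20% of $9,963 = $1,992.60. Traveler owes $2,597.60 (running OOP $3,048.60).
Claim 3 ($2,822): 20% coinsurance on $2,822 = $564.40. Cost to traveler: $564.40. OOP to date $3,613.

$564.40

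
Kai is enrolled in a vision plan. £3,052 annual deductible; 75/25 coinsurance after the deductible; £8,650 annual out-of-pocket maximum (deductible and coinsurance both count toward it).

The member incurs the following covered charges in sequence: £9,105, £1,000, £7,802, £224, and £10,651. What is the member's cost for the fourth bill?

£56

Bill 1, £9,105: deductible takes £3,052, £6,053 remains; coinsurance £6,053 × 25% = £1,513.25. Member pays £4,565.25; OOP now £4,565.25.
Bill 2, £1,000: 25% coinsurance on £1,000 = £250. Cost to member: £250. OOP to date £4,815.25.
Bill 3, £7,802: deductible met; 25% of £7,802 = £1,950.50. Member pays £1,950.50; OOP now £6,765.75.
Bill 4, £224: 25% coinsurance on £224 = £56. Member owes £56 (running OOP £6,821.75).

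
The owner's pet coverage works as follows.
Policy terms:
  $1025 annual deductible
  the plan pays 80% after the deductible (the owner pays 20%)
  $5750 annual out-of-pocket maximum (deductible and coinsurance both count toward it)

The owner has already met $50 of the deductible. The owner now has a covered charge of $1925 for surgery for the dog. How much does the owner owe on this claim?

Deductible still to meet: $1025 − $50 = $975.
After the $975 deductible portion, $1925 − $975 = $950 is subject to coinsurance.
Owner's 20% share of $950 is $190.
That puts the owner's cost at $975 + $190 = $1165 before any cap.
Year-to-date out-of-pocket becomes $50 + $1165 = $1215, still under the $5750 maximum, so no cap applies.

$1165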